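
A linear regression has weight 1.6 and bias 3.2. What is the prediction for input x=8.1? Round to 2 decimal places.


y = 1.6 * 8.1 + (3.2)
= 12.96 + (3.2)
= 16.16

16.16


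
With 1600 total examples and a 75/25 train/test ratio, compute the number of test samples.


Train samples = 1600 * 75% = 1200
Test samples = 1600 - 1200
= 400

400


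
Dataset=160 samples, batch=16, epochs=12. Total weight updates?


Iterations per epoch = 160 / 16 = 10
Total updates = iterations_per_epoch * epochs
= 10 * 12
= 120

120


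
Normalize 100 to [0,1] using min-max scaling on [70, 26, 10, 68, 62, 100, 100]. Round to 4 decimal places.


Min = 10, Max = 100
Range = 100 - 10 = 90
Scaled = (x - min) / (max - min)
= (100 - 10) / 90
= 90 / 90
= 1.0000

1.0000


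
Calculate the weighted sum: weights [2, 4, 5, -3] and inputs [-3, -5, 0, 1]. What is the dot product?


Element-wise products:
2 * -3 = -6
4 * -5 = -20
5 * 0 = 0
-3 * 1 = -3
Sum = -6 + -20 + 0 + -3
= -29

-29


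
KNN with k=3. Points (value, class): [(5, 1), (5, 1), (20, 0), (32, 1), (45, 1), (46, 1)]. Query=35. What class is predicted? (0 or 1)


Distances from query 35:
Point 32 (class 1): distance = 3
Point 45 (class 1): distance = 10
Point 46 (class 1): distance = 11
K=3 nearest neighbors: classes = [1, 1, 1]
Votes for class 1: 3 / 3
Majority vote => class 1

1


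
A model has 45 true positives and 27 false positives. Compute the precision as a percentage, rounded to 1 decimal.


Precision = TP / (TP + FP) * 100
= 45 / (45 + 27)
= 45 / 72
= 0.625
= 62.5%

62.5


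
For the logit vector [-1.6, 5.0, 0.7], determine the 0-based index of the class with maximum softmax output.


Softmax is a monotonic transformation, so it preserves the argmax.
We need to find the index of the maximum logit.
Index 0: -1.6
Index 1: 5.0
Index 2: 0.7
Maximum logit = 5.0 at index 1

1


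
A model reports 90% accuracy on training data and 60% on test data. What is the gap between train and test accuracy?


Gap = train_accuracy - test_accuracy
= 90 - 60
= 30%
This large gap strongly indicates overfitting.

30


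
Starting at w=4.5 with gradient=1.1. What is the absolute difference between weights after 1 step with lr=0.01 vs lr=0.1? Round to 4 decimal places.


With lr=0.01: w_new = 4.5 - 0.01 * 1.1 = 4.489
With lr=0.1: w_new = 4.5 - 0.1 * 1.1 = 4.39
Absolute difference = |4.489 - 4.39|
= 0.0990

0.0990


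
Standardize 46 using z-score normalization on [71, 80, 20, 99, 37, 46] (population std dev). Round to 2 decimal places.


Mean = (71 + 80 + 20 + 99 + 37 + 46) / 6 = 58.8333
Variance = sum((x_i - mean)^2) / n = 726.4722
Std = sqrt(726.4722) = 26.9531
Z = (x - mean) / std
= (46 - 58.8333) / 26.9531
= -12.8333 / 26.9531
= -0.48

-0.48


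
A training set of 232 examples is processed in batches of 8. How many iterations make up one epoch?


Iterations per epoch = dataset_size / batch_size
= 232 / 8
= 29

29


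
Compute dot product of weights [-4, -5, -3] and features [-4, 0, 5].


Element-wise products:
-4 * -4 = 16
-5 * 0 = 0
-3 * 5 = -15
Sum = 16 + 0 + -15
= 1

1


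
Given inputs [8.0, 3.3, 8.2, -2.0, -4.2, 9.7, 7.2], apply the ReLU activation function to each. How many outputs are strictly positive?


ReLU(x) = max(0, x) for each element:
ReLU(8.0) = 8.0
ReLU(3.3) = 3.3
ReLU(8.2) = 8.2
ReLU(-2.0) = 0
ReLU(-4.2) = 0
ReLU(9.7) = 9.7
ReLU(7.2) = 7.2
Active neurons (>0): 5

5


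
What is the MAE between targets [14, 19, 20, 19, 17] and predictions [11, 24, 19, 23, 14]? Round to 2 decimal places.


Absolute errors: [3, 5, 1, 4, 3]
Sum of absolute errors = 16
MAE = 16 / 5 = 3.20

3.20


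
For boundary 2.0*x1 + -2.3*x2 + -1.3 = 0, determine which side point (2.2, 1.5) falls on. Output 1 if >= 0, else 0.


Compute 2.0 * 2.2 + -2.3 * 1.5 + -1.3
= 4.4 + -3.45 + -1.3
= -0.35
Since -0.35 < 0, the point is on the negative side.

0


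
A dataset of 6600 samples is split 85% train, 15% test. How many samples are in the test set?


Train samples = 6600 * 85% = 5610
Test samples = 6600 - 5610
= 990

990


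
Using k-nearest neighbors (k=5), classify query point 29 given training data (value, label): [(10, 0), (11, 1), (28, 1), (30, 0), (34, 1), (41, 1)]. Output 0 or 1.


Distances from query 29:
Point 30 (class 0): distance = 1
Point 28 (class 1): distance = 1
Point 34 (class 1): distance = 5
Point 41 (class 1): distance = 12
Point 11 (class 1): distance = 18
K=5 nearest neighbors: classes = [0, 1, 1, 1, 1]
Votes for class 1: 4 / 5
Majority vote => class 1

1


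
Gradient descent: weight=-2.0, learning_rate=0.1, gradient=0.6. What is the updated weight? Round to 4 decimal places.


w_new = w_old - lr * gradient
= -2.0 - 0.1 * 0.6
= -2.0 - (0.06)
= -2.0600

-2.0600


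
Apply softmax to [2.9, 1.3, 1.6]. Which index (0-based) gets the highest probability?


Softmax is a monotonic transformation, so it preserves the argmax.
We need to find the index of the maximum logit.
Index 0: 2.9
Index 1: 1.3
Index 2: 1.6
Maximum logit = 2.9 at index 0

0


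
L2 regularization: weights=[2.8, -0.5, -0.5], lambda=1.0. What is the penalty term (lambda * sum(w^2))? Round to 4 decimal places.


Squaring each weight:
2.8^2 = 7.84
(-0.5)^2 = 0.25
(-0.5)^2 = 0.25
Sum of squares = 8.34
Penalty = 1.0 * 8.34 = 8.3400

8.3400


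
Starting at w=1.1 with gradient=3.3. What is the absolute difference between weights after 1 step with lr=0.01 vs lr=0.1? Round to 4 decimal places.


With lr=0.01: w_new = 1.1 - 0.01 * 3.3 = 1.067
With lr=0.1: w_new = 1.1 - 0.1 * 3.3 = 0.77
Absolute difference = |1.067 - 0.77|
= 0.2970

0.2970


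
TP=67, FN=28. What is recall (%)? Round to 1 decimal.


Recall = TP / (TP + FN) * 100
= 67 / (67 + 28)
= 67 / 95
= 0.7053
= 70.5%

70.5


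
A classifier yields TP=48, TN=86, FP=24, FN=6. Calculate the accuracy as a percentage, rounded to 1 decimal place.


Accuracy = (TP + TN) / (TP + TN + FP + FN) * 100
= (48 + 86) / (48 + 86 + 24 + 6)
= 134 / 164
= 0.8171
= 81.7%

81.7


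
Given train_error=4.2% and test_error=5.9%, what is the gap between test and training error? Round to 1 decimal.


Generalization gap = test_error - train_error
= 5.9 - 4.2
= 1.7%
A small gap suggests good generalization.

1.7


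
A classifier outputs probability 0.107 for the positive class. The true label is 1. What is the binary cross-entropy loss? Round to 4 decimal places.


For y=1: Loss = -log(p)
= -log(0.107)
= -(-2.2349)
= 2.2349

2.2349


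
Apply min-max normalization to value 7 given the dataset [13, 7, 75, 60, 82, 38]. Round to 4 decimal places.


Min = 7, Max = 82
Range = 82 - 7 = 75
Scaled = (x - min) / (max - min)
= (7 - 7) / 75
= 0 / 75
= 0.0000

0.0000


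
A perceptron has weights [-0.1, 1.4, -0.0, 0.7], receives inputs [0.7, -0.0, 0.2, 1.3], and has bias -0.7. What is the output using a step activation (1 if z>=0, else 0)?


z = w . x + b
= -0.1*0.7 + 1.4*-0.0 + -0.0*0.2 + 0.7*1.3 + -0.7
= -0.07 + -0.0 + -0.0 + 0.91 + -0.7
= 0.84 + -0.7
= 0.14
Since z = 0.14 >= 0, output = 1

1


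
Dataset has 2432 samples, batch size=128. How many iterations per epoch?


Iterations per epoch = dataset_size / batch_size
= 2432 / 128
= 19

19


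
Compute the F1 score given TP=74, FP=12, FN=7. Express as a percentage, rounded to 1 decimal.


Precision = TP / (TP + FP) = 74 / 86 = 0.8605
Recall = TP / (TP + FN) = 74 / 81 = 0.9136
F1 = 2 * P * R / (P + R)
= 2 * 0.8605 * 0.9136 / (0.8605 + 0.9136)
= 1.5722 / 1.774
= 0.8862
As percentage: 88.6%

88.6


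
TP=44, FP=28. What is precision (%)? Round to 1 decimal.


Precision = TP / (TP + FP) * 100
= 44 / (44 + 28)
= 44 / 72
= 0.6111
= 61.1%

61.1


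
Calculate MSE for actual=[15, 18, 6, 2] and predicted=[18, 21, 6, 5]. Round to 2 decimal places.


Differences: [-3, -3, 0, -3]
Squared errors: [9, 9, 0, 9]
Sum of squared errors = 27
MSE = 27 / 4 = 6.75

6.75


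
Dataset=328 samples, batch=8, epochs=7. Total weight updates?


Iterations per epoch = 328 / 8 = 41
Total updates = iterations_per_epoch * epochs
= 41 * 7
= 287

287


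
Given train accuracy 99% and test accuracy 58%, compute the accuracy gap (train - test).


Gap = train_accuracy - test_accuracy
= 99 - 58
= 41%
This large gap strongly indicates overfitting.

41


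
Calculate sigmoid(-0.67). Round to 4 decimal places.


sigmoid(z) = 1 / (1 + exp(-z))
exp(-(-0.67)) = exp(0.67) = 1.9542
1 + 1.9542 = 2.9542
1 / 2.9542 = 0.3385

0.3385


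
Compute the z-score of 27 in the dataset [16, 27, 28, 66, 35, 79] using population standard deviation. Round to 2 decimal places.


Mean = (16 + 27 + 28 + 66 + 35 + 79) / 6 = 41.8333
Variance = sum((x_i - mean)^2) / n = 515.1389
Std = sqrt(515.1389) = 22.6967
Z = (x - mean) / std
= (27 - 41.8333) / 22.6967
= -14.8333 / 22.6967
= -0.65

-0.65


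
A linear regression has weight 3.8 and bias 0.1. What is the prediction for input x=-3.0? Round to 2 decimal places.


y = 3.8 * -3.0 + (0.1)
= -11.4 + (0.1)
= -11.30

-11.30


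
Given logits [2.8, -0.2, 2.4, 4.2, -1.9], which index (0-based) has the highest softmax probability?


Softmax is a monotonic transformation, so it preserves the argmax.
We need to find the index of the maximum logit.
Index 0: 2.8
Index 1: -0.2
Index 2: 2.4
Index 3: 4.2
Index 4: -1.9
Maximum logit = 4.2 at index 3

3


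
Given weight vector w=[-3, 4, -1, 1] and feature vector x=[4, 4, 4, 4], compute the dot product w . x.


Element-wise products:
-3 * 4 = -12
4 * 4 = 16
-1 * 4 = -4
1 * 4 = 4
Sum = -12 + 16 + -4 + 4
= 4

4


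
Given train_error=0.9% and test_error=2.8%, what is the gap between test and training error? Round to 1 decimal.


Generalization gap = test_error - train_error
= 2.8 - 0.9
= 1.9%
A small gap suggests good generalization.

1.9


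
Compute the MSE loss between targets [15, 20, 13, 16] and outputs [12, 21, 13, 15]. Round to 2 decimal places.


Differences: [3, -1, 0, 1]
Squared errors: [9, 1, 0, 1]
Sum of squared errors = 11
MSE = 11 / 4 = 2.75

2.75


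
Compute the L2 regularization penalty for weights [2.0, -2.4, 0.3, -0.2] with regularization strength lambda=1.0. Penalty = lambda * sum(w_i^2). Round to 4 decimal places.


Squaring each weight:
2.0^2 = 4.0
(-2.4)^2 = 5.76
0.3^2 = 0.09
(-0.2)^2 = 0.04
Sum of squares = 9.89
Penalty = 1.0 * 9.89 = 9.8900

9.8900


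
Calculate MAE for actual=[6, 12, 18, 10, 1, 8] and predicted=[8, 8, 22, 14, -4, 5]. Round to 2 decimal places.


Absolute errors: [2, 4, 4, 4, 5, 3]
Sum of absolute errors = 22
MAE = 22 / 6 = 3.67

3.67


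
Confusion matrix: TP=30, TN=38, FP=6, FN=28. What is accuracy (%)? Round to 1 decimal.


Accuracy = (TP + TN) / (TP + TN + FP + FN) * 100
= (30 + 38) / (30 + 38 + 6 + 28)
= 68 / 102
= 0.6667
= 66.7%

66.7


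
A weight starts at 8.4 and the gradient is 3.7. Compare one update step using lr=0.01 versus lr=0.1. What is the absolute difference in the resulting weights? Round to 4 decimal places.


With lr=0.01: w_new = 8.4 - 0.01 * 3.7 = 8.363
With lr=0.1: w_new = 8.4 - 0.1 * 3.7 = 8.03
Absolute difference = |8.363 - 8.03|
= 0.3330

0.3330


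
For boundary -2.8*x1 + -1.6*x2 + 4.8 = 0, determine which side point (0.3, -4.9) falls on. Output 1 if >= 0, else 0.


Compute -2.8 * 0.3 + -1.6 * -4.9 + 4.8
= -0.84 + 7.84 + 4.8
= 11.8
Since 11.8 >= 0, the point is on the positive side.

1


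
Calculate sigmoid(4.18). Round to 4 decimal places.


sigmoid(z) = 1 / (1 + exp(-z))
exp(-(4.18)) = exp(-4.18) = 0.0153
1 + 0.0153 = 1.0153
1 / 1.0153 = 0.9849

0.9849


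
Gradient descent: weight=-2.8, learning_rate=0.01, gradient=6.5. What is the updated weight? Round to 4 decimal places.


w_new = w_old - lr * gradient
= -2.8 - 0.01 * 6.5
= -2.8 - (0.065)
= -2.8650

-2.8650


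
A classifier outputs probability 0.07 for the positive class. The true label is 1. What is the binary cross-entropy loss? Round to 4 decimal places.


For y=1: Loss = -log(p)
= -log(0.07)
= -(-2.6593)
= 2.6593

2.6593


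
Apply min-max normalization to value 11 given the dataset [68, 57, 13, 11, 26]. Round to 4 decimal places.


Min = 11, Max = 68
Range = 68 - 11 = 57
Scaled = (x - min) / (max - min)
= (11 - 11) / 57
= 0 / 57
= 0.0000

0.0000


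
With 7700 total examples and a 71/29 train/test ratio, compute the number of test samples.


Train samples = 7700 * 71% = 5467
Test samples = 7700 - 5467
= 2233

2233


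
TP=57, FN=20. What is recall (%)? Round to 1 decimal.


Recall = TP / (TP + FN) * 100
= 57 / (57 + 20)
= 57 / 77
= 0.7403
= 74.0%

74.0


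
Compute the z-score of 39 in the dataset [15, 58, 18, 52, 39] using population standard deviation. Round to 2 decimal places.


Mean = (15 + 58 + 18 + 52 + 39) / 5 = 36.4
Variance = sum((x_i - mean)^2) / n = 302.64
Std = sqrt(302.64) = 17.3966
Z = (x - mean) / std
= (39 - 36.4) / 17.3966
= 2.6 / 17.3966
= 0.15

0.15


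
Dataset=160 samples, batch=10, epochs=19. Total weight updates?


Iterations per epoch = 160 / 10 = 16
Total updates = iterations_per_epoch * epochs
= 16 * 19
= 304

304


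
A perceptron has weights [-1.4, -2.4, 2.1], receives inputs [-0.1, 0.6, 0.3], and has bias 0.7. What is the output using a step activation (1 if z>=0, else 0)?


z = w . x + b
= -1.4*-0.1 + -2.4*0.6 + 2.1*0.3 + 0.7
= 0.14 + -1.44 + 0.63 + 0.7
= -0.67 + 0.7
= 0.03
Since z = 0.03 >= 0, output = 1

1


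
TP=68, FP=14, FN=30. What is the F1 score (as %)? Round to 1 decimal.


Precision = TP / (TP + FP) = 68 / 82 = 0.8293
Recall = TP / (TP + FN) = 68 / 98 = 0.6939
F1 = 2 * P * R / (P + R)
= 2 * 0.8293 * 0.6939 / (0.8293 + 0.6939)
= 1.1508 / 1.5231
= 0.7556
As percentage: 75.6%

75.6


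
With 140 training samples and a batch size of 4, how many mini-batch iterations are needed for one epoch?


Iterations per epoch = dataset_size / batch_size
= 140 / 4
= 35

35


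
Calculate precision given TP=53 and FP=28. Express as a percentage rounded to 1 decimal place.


Precision = TP / (TP + FP) * 100
= 53 / (53 + 28)
= 53 / 81
= 0.6543
= 65.4%

65.4


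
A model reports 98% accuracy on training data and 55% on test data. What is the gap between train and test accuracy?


Gap = train_accuracy - test_accuracy
= 98 - 55
= 43%
This large gap strongly indicates overfitting.

43


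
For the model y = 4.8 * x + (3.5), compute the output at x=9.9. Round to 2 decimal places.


y = 4.8 * 9.9 + (3.5)
= 47.52 + (3.5)
= 51.02

51.02


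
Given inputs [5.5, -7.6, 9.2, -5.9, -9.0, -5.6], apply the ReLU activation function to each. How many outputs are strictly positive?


ReLU(x) = max(0, x) for each element:
ReLU(5.5) = 5.5
ReLU(-7.6) = 0
ReLU(9.2) = 9.2
ReLU(-5.9) = 0
ReLU(-9.0) = 0
ReLU(-5.6) = 0
Active neurons (>0): 2

2


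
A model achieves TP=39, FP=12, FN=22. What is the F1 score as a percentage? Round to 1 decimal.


Precision = TP / (TP + FP) = 39 / 51 = 0.7647
Recall = TP / (TP + FN) = 39 / 61 = 0.6393
F1 = 2 * P * R / (P + R)
= 2 * 0.7647 * 0.6393 / (0.7647 + 0.6393)
= 0.9778 / 1.4041
= 0.6964
As percentage: 69.6%

69.6


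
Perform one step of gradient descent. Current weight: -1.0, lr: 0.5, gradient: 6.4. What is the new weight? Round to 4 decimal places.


w_new = w_old - lr * gradient
= -1.0 - 0.5 * 6.4
= -1.0 - (3.2)
= -4.2000

-4.2000


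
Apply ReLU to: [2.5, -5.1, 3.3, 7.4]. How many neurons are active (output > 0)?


ReLU(x) = max(0, x) for each element:
ReLU(2.5) = 2.5
ReLU(-5.1) = 0
ReLU(3.3) = 3.3
ReLU(7.4) = 7.4
Active neurons (>0): 3

3


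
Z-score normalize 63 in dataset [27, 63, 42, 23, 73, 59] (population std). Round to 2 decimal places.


Mean = (27 + 63 + 42 + 23 + 73 + 59) / 6 = 47.8333
Variance = sum((x_i - mean)^2) / n = 345.4722
Std = sqrt(345.4722) = 18.5869
Z = (x - mean) / std
= (63 - 47.8333) / 18.5869
= 15.1667 / 18.5869
= 0.82

0.82


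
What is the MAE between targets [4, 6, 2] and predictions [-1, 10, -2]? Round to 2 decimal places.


Absolute errors: [5, 4, 4]
Sum of absolute errors = 13
MAE = 13 / 3 = 4.33

4.33


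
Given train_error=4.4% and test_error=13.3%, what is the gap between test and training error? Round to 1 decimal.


Generalization gap = test_error - train_error
= 13.3 - 4.4
= 8.9%
A moderate gap.

8.9


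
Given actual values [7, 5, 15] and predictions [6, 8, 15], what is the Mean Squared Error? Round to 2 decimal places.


Differences: [1, -3, 0]
Squared errors: [1, 9, 0]
Sum of squared errors = 10
MSE = 10 / 3 = 3.33

3.33


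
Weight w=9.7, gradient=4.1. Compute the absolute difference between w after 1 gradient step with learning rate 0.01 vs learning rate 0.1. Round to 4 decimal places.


With lr=0.01: w_new = 9.7 - 0.01 * 4.1 = 9.659
With lr=0.1: w_new = 9.7 - 0.1 * 4.1 = 9.29
Absolute difference = |9.659 - 9.29|
= 0.3690

0.3690


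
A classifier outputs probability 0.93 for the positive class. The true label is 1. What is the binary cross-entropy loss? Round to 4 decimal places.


For y=1: Loss = -log(p)
= -log(0.93)
= -(-0.0726)
= 0.0726

0.0726


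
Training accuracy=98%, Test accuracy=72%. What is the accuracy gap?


Gap = train_accuracy - test_accuracy
= 98 - 72
= 26%
This large gap strongly indicates overfitting.

26


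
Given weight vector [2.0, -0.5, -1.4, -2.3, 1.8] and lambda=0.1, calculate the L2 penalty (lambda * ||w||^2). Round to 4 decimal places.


Squaring each weight:
2.0^2 = 4.0
(-0.5)^2 = 0.25
(-1.4)^2 = 1.96
(-2.3)^2 = 5.29
1.8^2 = 3.24
Sum of squares = 14.74
Penalty = 0.1 * 14.74 = 1.4740

1.4740


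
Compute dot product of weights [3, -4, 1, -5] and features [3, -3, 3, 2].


Element-wise products:
3 * 3 = 9
-4 * -3 = 12
1 * 3 = 3
-5 * 2 = -10
Sum = 9 + 12 + 3 + -10
= 14

14


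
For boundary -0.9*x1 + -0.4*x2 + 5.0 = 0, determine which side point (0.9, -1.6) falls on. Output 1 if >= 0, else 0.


Compute -0.9 * 0.9 + -0.4 * -1.6 + 5.0
= -0.81 + 0.64 + 5.0
= 4.83
Since 4.83 >= 0, the point is on the positive side.

1


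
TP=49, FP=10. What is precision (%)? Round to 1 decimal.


Precision = TP / (TP + FP) * 100
= 49 / (49 + 10)
= 49 / 59
= 0.8305
= 83.1%

83.1


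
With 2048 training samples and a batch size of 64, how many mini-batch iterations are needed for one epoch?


Iterations per epoch = dataset_size / batch_size
= 2048 / 64
= 32

32


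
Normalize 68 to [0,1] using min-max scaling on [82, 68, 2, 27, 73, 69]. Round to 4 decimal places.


Min = 2, Max = 82
Range = 82 - 2 = 80
Scaled = (x - min) / (max - min)
= (68 - 2) / 80
= 66 / 80
= 0.8250

0.8250


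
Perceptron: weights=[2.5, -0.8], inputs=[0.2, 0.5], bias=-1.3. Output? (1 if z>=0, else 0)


z = w . x + b
= 2.5*0.2 + -0.8*0.5 + -1.3
= 0.5 + -0.4 + -1.3
= 0.1 + -1.3
= -1.2
Since z = -1.2 < 0, output = 0

0


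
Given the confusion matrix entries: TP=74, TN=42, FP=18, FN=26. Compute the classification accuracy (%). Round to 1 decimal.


Accuracy = (TP + TN) / (TP + TN + FP + FN) * 100
= (74 + 42) / (74 + 42 + 18 + 26)
= 116 / 160
= 0.725
= 72.5%

72.5


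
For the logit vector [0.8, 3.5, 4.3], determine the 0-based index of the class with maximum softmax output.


Softmax is a monotonic transformation, so it preserves the argmax.
We need to find the index of the maximum logit.
Index 0: 0.8
Index 1: 3.5
Index 2: 4.3
Maximum logit = 4.3 at index 2

2


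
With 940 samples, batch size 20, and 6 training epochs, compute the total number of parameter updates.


Iterations per epoch = 940 / 20 = 47
Total updates = iterations_per_epoch * epochs
= 47 * 6
= 282

282


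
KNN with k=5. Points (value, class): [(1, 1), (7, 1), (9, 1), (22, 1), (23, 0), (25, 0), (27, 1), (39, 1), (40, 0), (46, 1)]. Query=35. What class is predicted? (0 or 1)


Distances from query 35:
Point 39 (class 1): distance = 4
Point 40 (class 0): distance = 5
Point 27 (class 1): distance = 8
Point 25 (class 0): distance = 10
Point 46 (class 1): distance = 11
K=5 nearest neighbors: classes = [1, 0, 1, 0, 1]
Votes for class 1: 3 / 5
Majority vote => class 1

1


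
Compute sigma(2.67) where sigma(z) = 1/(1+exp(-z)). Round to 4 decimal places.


sigmoid(z) = 1 / (1 + exp(-z))
exp(-(2.67)) = exp(-2.67) = 0.0693
1 + 0.0693 = 1.0693
1 / 1.0693 = 0.9352

0.9352


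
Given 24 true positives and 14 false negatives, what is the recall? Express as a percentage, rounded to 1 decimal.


Recall = TP / (TP + FN) * 100
= 24 / (24 + 14)
= 24 / 38
= 0.6316
= 63.2%

63.2


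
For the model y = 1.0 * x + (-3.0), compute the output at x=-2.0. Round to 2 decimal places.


y = 1.0 * -2.0 + (-3.0)
= -2.0 + (-3.0)
= -5.00

-5.00


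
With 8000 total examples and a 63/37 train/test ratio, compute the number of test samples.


Train samples = 8000 * 63% = 5040
Test samples = 8000 - 5040
= 2960

2960


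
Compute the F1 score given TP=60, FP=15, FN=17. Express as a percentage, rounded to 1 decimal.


Precision = TP / (TP + FP) = 60 / 75 = 0.8
Recall = TP / (TP + FN) = 60 / 77 = 0.7792
F1 = 2 * P * R / (P + R)
= 2 * 0.8 * 0.7792 / (0.8 + 0.7792)
= 1.2468 / 1.5792
= 0.7895
As percentage: 78.9%

78.9


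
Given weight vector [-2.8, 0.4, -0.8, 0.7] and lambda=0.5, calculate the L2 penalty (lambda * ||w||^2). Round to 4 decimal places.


Squaring each weight:
(-2.8)^2 = 7.84
0.4^2 = 0.16
(-0.8)^2 = 0.64
0.7^2 = 0.49
Sum of squares = 9.13
Penalty = 0.5 * 9.13 = 4.5650

4.5650


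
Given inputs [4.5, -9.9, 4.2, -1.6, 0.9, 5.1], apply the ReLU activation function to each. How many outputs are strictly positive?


ReLU(x) = max(0, x) for each element:
ReLU(4.5) = 4.5
ReLU(-9.9) = 0
ReLU(4.2) = 4.2
ReLU(-1.6) = 0
ReLU(0.9) = 0.9
ReLU(5.1) = 5.1
Active neurons (>0): 4

4


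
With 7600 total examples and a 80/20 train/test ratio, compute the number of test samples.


Train samples = 7600 * 80% = 6080
Test samples = 7600 - 6080
= 1520

1520


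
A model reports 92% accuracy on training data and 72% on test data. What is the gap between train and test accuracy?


Gap = train_accuracy - test_accuracy
= 92 - 72
= 20%
This gap suggests the model is overfitting.

20


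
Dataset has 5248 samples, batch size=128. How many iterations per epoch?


Iterations per epoch = dataset_size / batch_size
= 5248 / 128
= 41

41


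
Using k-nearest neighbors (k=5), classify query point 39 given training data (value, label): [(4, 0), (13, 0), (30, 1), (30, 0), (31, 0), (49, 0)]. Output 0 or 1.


Distances from query 39:
Point 31 (class 0): distance = 8
Point 30 (class 0): distance = 9
Point 30 (class 1): distance = 9
Point 49 (class 0): distance = 10
Point 13 (class 0): distance = 26
K=5 nearest neighbors: classes = [0, 0, 1, 0, 0]
Votes for class 1: 1 / 5
Majority vote => class 0

0


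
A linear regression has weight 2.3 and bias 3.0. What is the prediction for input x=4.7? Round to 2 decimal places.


y = 2.3 * 4.7 + (3.0)
= 10.81 + (3.0)
= 13.81

13.81


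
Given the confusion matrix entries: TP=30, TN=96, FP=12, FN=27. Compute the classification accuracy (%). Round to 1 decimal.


Accuracy = (TP + TN) / (TP + TN + FP + FN) * 100
= (30 + 96) / (30 + 96 + 12 + 27)
= 126 / 165
= 0.7636
= 76.4%

76.4


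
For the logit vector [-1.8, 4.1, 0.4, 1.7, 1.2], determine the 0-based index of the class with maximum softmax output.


Softmax is a monotonic transformation, so it preserves the argmax.
We need to find the index of the maximum logit.
Index 0: -1.8
Index 1: 4.1
Index 2: 0.4
Index 3: 1.7
Index 4: 1.2
Maximum logit = 4.1 at index 1

1


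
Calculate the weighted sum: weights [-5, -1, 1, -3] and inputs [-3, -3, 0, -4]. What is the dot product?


Element-wise products:
-5 * -3 = 15
-1 * -3 = 3
1 * 0 = 0
-3 * -4 = 12
Sum = 15 + 3 + 0 + 12
= 30

30


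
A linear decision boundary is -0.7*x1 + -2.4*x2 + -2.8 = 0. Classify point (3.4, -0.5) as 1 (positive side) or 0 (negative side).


Compute -0.7 * 3.4 + -2.4 * -0.5 + -2.8
= -2.38 + 1.2 + -2.8
= -3.98
Since -3.98 < 0, the point is on the negative side.

0


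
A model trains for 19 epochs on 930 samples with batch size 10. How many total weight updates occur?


Iterations per epoch = 930 / 10 = 93
Total updates = iterations_per_epoch * epochs
= 93 * 19
= 1767

1767


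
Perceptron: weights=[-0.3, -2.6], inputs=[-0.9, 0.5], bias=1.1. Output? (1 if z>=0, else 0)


z = w . x + b
= -0.3*-0.9 + -2.6*0.5 + 1.1
= 0.27 + -1.3 + 1.1
= -1.03 + 1.1
= 0.07
Since z = 0.07 >= 0, output = 1

1


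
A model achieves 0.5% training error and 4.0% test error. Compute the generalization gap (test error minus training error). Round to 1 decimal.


Generalization gap = test_error - train_error
= 4.0 - 0.5
= 3.5%
A moderate gap.

3.5


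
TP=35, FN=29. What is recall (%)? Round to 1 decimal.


Recall = TP / (TP + FN) * 100
= 35 / (35 + 29)
= 35 / 64
= 0.5469
= 54.7%

54.7


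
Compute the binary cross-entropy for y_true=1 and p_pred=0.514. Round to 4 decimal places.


For y=1: Loss = -log(p)
= -log(0.514)
= -(-0.6655)
= 0.6655

0.6655


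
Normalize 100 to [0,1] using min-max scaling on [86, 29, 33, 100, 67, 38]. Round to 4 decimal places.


Min = 29, Max = 100
Range = 100 - 29 = 71
Scaled = (x - min) / (max - min)
= (100 - 29) / 71
= 71 / 71
= 1.0000

1.0000


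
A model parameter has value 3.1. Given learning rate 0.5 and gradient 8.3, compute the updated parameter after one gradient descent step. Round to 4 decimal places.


w_new = w_old - lr * gradient
= 3.1 - 0.5 * 8.3
= 3.1 - (4.15)
= -1.0500

-1.0500


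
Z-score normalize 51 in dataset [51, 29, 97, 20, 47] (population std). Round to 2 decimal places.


Mean = (51 + 29 + 97 + 20 + 47) / 5 = 48.8
Variance = sum((x_i - mean)^2) / n = 710.56
Std = sqrt(710.56) = 26.6563
Z = (x - mean) / std
= (51 - 48.8) / 26.6563
= 2.2 / 26.6563
= 0.08

0.08


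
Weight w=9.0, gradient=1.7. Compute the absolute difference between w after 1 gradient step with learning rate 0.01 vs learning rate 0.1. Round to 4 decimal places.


With lr=0.01: w_new = 9.0 - 0.01 * 1.7 = 8.983
With lr=0.1: w_new = 9.0 - 0.1 * 1.7 = 8.83
Absolute difference = |8.983 - 8.83|
= 0.1530

0.1530


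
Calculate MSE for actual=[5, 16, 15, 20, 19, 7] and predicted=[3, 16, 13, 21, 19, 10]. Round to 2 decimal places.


Differences: [2, 0, 2, -1, 0, -3]
Squared errors: [4, 0, 4, 1, 0, 9]
Sum of squared errors = 18
MSE = 18 / 6 = 3.00

3.00


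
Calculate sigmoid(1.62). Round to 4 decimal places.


sigmoid(z) = 1 / (1 + exp(-z))
exp(-(1.62)) = exp(-1.62) = 0.1979
1 + 0.1979 = 1.1979
1 / 1.1979 = 0.8348

0.8348


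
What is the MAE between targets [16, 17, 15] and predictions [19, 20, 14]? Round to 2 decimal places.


Absolute errors: [3, 3, 1]
Sum of absolute errors = 7
MAE = 7 / 3 = 2.33

2.33


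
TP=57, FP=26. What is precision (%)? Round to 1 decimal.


Precision = TP / (TP + FP) * 100
= 57 / (57 + 26)
= 57 / 83
= 0.6867
= 68.7%

68.7


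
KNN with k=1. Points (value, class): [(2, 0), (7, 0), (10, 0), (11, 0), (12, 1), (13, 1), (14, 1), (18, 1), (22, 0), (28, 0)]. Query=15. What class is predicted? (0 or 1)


Distances from query 15:
Point 14 (class 1): distance = 1
K=1 nearest neighbors: classes = [1]
Votes for class 1: 1 / 1
Majority vote => class 1

1


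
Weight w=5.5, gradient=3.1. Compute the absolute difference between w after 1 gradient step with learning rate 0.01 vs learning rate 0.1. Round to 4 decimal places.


With lr=0.01: w_new = 5.5 - 0.01 * 3.1 = 5.469
With lr=0.1: w_new = 5.5 - 0.1 * 3.1 = 5.19
Absolute difference = |5.469 - 5.19|
= 0.2790

0.2790


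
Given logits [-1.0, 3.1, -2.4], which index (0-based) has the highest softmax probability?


Softmax is a monotonic transformation, so it preserves the argmax.
We need to find the index of the maximum logit.
Index 0: -1.0
Index 1: 3.1
Index 2: -2.4
Maximum logit = 3.1 at index 1

1


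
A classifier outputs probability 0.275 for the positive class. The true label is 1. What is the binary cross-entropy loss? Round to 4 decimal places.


For y=1: Loss = -log(p)
= -log(0.275)
= -(-1.291)
= 1.2910

1.2910


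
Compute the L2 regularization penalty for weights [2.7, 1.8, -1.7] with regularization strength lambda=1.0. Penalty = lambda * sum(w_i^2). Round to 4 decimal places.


Squaring each weight:
2.7^2 = 7.29
1.8^2 = 3.24
(-1.7)^2 = 2.89
Sum of squares = 13.42
Penalty = 1.0 * 13.42 = 13.4200

13.4200


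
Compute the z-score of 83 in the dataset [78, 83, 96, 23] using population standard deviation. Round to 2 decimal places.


Mean = (78 + 83 + 96 + 23) / 4 = 70.0
Variance = sum((x_i - mean)^2) / n = 779.5
Std = sqrt(779.5) = 27.9195
Z = (x - mean) / std
= (83 - 70.0) / 27.9195
= 13.0 / 27.9195
= 0.47

0.47


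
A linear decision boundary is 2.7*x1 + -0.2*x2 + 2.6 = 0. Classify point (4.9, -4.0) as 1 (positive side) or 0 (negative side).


Compute 2.7 * 4.9 + -0.2 * -4.0 + 2.6
= 13.23 + 0.8 + 2.6
= 16.63
Since 16.63 >= 0, the point is on the positive side.

1


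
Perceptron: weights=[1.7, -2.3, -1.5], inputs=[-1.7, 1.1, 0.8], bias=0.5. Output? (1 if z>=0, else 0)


z = w . x + b
= 1.7*-1.7 + -2.3*1.1 + -1.5*0.8 + 0.5
= -2.89 + -2.53 + -1.2 + 0.5
= -6.62 + 0.5
= -6.12
Since z = -6.12 < 0, output = 0

0


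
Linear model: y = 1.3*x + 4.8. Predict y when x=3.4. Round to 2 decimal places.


y = 1.3 * 3.4 + (4.8)
= 4.42 + (4.8)
= 9.22

9.22


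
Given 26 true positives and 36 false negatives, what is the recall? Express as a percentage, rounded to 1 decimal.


Recall = TP / (TP + FN) * 100
= 26 / (26 + 36)
= 26 / 62
= 0.4194
= 41.9%

41.9


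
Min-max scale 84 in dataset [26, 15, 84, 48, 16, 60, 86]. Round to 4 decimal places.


Min = 15, Max = 86
Range = 86 - 15 = 71
Scaled = (x - min) / (max - min)
= (84 - 15) / 71
= 69 / 71
= 0.9718

0.9718


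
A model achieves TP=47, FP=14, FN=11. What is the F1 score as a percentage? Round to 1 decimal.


Precision = TP / (TP + FP) = 47 / 61 = 0.7705
Recall = TP / (TP + FN) = 47 / 58 = 0.8103
F1 = 2 * P * R / (P + R)
= 2 * 0.7705 * 0.8103 / (0.7705 + 0.8103)
= 1.2487 / 1.5808
= 0.7899
As percentage: 79.0%

79.0


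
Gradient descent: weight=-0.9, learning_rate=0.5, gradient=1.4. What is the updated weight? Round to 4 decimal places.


w_new = w_old - lr * gradient
= -0.9 - 0.5 * 1.4
= -0.9 - (0.7)
= -1.6000

-1.6000


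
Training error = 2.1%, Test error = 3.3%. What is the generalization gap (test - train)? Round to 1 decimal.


Generalization gap = test_error - train_error
= 3.3 - 2.1
= 1.2%
A small gap suggests good generalization.

1.2


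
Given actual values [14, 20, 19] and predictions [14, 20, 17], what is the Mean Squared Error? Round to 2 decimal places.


Differences: [0, 0, 2]
Squared errors: [0, 0, 4]
Sum of squared errors = 4
MSE = 4 / 3 = 1.33

1.33


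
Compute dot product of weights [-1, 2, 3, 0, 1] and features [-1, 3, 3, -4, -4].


Element-wise products:
-1 * -1 = 1
2 * 3 = 6
3 * 3 = 9
0 * -4 = 0
1 * -4 = -4
Sum = 1 + 6 + 9 + 0 + -4
= 12

12


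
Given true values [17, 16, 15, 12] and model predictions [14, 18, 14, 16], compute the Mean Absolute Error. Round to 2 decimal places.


Absolute errors: [3, 2, 1, 4]
Sum of absolute errors = 10
MAE = 10 / 4 = 2.50

2.50


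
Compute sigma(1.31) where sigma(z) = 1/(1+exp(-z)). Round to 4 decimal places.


sigmoid(z) = 1 / (1 + exp(-z))
exp(-(1.31)) = exp(-1.31) = 0.2698
1 + 0.2698 = 1.2698
1 / 1.2698 = 0.7875

0.7875


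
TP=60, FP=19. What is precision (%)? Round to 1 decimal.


Precision = TP / (TP + FP) * 100
= 60 / (60 + 19)
= 60 / 79
= 0.7595
= 75.9%

75.9


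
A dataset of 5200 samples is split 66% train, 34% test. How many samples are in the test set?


Train samples = 5200 * 66% = 3432
Test samples = 5200 - 3432
= 1768

1768


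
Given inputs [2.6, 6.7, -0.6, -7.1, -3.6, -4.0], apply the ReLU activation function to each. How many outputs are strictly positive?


ReLU(x) = max(0, x) for each element:
ReLU(2.6) = 2.6
ReLU(6.7) = 6.7
ReLU(-0.6) = 0
ReLU(-7.1) = 0
ReLU(-3.6) = 0
ReLU(-4.0) = 0
Active neurons (>0): 2

2


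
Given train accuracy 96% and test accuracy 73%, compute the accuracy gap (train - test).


Gap = train_accuracy - test_accuracy
= 96 - 73
= 23%
This large gap strongly indicates overfitting.

23


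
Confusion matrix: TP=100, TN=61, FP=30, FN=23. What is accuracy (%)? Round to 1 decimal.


Accuracy = (TP + TN) / (TP + TN + FP + FN) * 100
= (100 + 61) / (100 + 61 + 30 + 23)
= 161 / 214
= 0.7523
= 75.2%

75.2


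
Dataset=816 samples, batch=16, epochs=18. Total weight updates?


Iterations per epoch = 816 / 16 = 51
Total updates = iterations_per_epoch * epochs
= 51 * 18
= 918

918


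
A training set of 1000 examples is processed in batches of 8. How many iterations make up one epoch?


Iterations per epoch = dataset_size / batch_size
= 1000 / 8
= 125

125


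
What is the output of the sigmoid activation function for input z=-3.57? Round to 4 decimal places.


sigmoid(z) = 1 / (1 + exp(-z))
exp(-(-3.57)) = exp(3.57) = 35.5166
1 + 35.5166 = 36.5166
1 / 36.5166 = 0.0274

0.0274


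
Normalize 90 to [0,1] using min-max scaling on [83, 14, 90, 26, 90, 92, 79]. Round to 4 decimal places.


Min = 14, Max = 92
Range = 92 - 14 = 78
Scaled = (x - min) / (max - min)
= (90 - 14) / 78
= 76 / 78
= 0.9744

0.9744


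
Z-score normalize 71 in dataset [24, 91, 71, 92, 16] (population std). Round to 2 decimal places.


Mean = (24 + 91 + 71 + 92 + 16) / 5 = 58.8
Variance = sum((x_i - mean)^2) / n = 1066.16
Std = sqrt(1066.16) = 32.6521
Z = (x - mean) / std
= (71 - 58.8) / 32.6521
= 12.2 / 32.6521
= 0.37

0.37


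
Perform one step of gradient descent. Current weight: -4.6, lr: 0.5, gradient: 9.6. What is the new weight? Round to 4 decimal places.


w_new = w_old - lr * gradient
= -4.6 - 0.5 * 9.6
= -4.6 - (4.8)
= -9.4000

-9.4000


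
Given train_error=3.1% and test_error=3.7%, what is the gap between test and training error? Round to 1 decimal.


Generalization gap = test_error - train_error
= 3.7 - 3.1
= 0.6%
A small gap suggests good generalization.

0.6


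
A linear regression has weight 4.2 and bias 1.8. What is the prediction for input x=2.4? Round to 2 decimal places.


y = 4.2 * 2.4 + (1.8)
= 10.08 + (1.8)
= 11.88

11.88


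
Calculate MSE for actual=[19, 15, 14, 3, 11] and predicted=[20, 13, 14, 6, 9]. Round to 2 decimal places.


Differences: [-1, 2, 0, -3, 2]
Squared errors: [1, 4, 0, 9, 4]
Sum of squared errors = 18
MSE = 18 / 5 = 3.60

3.60


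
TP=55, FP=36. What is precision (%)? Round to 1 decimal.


Precision = TP / (TP + FP) * 100
= 55 / (55 + 36)
= 55 / 91
= 0.6044
= 60.4%

60.4


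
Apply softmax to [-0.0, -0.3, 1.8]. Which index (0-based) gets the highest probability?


Softmax is a monotonic transformation, so it preserves the argmax.
We need to find the index of the maximum logit.
Index 0: -0.0
Index 1: -0.3
Index 2: 1.8
Maximum logit = 1.8 at index 2

2


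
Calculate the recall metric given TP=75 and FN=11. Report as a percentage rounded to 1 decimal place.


Recall = TP / (TP + FN) * 100
= 75 / (75 + 11)
= 75 / 86
= 0.8721
= 87.2%

87.2


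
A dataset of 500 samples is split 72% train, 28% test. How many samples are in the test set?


Train samples = 500 * 72% = 360
Test samples = 500 - 360
= 140

140


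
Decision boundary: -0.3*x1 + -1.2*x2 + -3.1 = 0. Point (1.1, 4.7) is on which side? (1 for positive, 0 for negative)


Compute -0.3 * 1.1 + -1.2 * 4.7 + -3.1
= -0.33 + -5.64 + -3.1
= -9.07
Since -9.07 < 0, the point is on the negative side.

0


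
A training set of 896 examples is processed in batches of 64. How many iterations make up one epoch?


Iterations per epoch = dataset_size / batch_size
= 896 / 64
= 14

14


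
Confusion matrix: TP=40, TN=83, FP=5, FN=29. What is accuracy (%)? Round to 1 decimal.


Accuracy = (TP + TN) / (TP + TN + FP + FN) * 100
= (40 + 83) / (40 + 83 + 5 + 29)
= 123 / 157
= 0.7834
= 78.3%

78.3


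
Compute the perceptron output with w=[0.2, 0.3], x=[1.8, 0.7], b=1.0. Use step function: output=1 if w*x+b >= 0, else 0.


z = w . x + b
= 0.2*1.8 + 0.3*0.7 + 1.0
= 0.36 + 0.21 + 1.0
= 0.57 + 1.0
= 1.57
Since z = 1.57 >= 0, output = 1

1


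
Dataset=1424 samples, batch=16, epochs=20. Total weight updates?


Iterations per epoch = 1424 / 16 = 89
Total updates = iterations_per_epoch * epochs
= 89 * 20
= 1780

1780


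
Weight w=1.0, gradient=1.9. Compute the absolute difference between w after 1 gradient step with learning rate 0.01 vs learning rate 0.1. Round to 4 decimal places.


With lr=0.01: w_new = 1.0 - 0.01 * 1.9 = 0.981
With lr=0.1: w_new = 1.0 - 0.1 * 1.9 = 0.81
Absolute difference = |0.981 - 0.81|
= 0.1710

0.1710


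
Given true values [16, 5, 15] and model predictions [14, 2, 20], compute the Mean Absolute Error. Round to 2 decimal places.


Absolute errors: [2, 3, 5]
Sum of absolute errors = 10
MAE = 10 / 3 = 3.33

3.33


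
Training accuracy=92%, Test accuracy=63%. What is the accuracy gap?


Gap = train_accuracy - test_accuracy
= 92 - 63
= 29%
This large gap strongly indicates overfitting.

29


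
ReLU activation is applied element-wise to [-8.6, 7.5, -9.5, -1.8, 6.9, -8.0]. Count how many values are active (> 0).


ReLU(x) = max(0, x) for each element:
ReLU(-8.6) = 0
ReLU(7.5) = 7.5
ReLU(-9.5) = 0
ReLU(-1.8) = 0
ReLU(6.9) = 6.9
ReLU(-8.0) = 0
Active neurons (>0): 2

2


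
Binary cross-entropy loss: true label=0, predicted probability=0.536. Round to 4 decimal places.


For y=0: Loss = -log(1-p)
= -log(1 - 0.536)
= -log(0.464)
= -(-0.7679)
= 0.7679

0.7679


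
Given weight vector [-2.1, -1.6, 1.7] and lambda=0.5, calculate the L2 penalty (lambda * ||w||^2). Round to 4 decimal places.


Squaring each weight:
(-2.1)^2 = 4.41
(-1.6)^2 = 2.56
1.7^2 = 2.89
Sum of squares = 9.86
Penalty = 0.5 * 9.86 = 4.9300

4.9300


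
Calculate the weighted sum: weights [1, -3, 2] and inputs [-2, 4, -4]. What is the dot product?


Element-wise products:
1 * -2 = -2
-3 * 4 = -12
2 * -4 = -8
Sum = -2 + -12 + -8
= -22

-22


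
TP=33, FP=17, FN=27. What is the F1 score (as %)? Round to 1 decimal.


Precision = TP / (TP + FP) = 33 / 50 = 0.66
Recall = TP / (TP + FN) = 33 / 60 = 0.55
F1 = 2 * P * R / (P + R)
= 2 * 0.66 * 0.55 / (0.66 + 0.55)
= 0.726 / 1.21
= 0.6
As percentage: 60.0%

60.0


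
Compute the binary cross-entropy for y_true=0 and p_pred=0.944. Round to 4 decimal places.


For y=0: Loss = -log(1-p)
= -log(1 - 0.944)
= -log(0.056)
= -(-2.8824)
= 2.8824

2.8824


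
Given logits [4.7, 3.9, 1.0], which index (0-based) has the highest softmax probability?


Softmax is a monotonic transformation, so it preserves the argmax.
We need to find the index of the maximum logit.
Index 0: 4.7
Index 1: 3.9
Index 2: 1.0
Maximum logit = 4.7 at index 0

0


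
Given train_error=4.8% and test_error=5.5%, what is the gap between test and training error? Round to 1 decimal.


Generalization gap = test_error - train_error
= 5.5 - 4.8
= 0.7%
A small gap suggests good generalization.

0.7


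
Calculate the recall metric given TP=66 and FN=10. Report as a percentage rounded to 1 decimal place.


Recall = TP / (TP + FN) * 100
= 66 / (66 + 10)
= 66 / 76
= 0.8684
= 86.8%

86.8


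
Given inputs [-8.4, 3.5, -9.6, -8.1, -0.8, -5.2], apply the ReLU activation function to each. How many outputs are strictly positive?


ReLU(x) = max(0, x) for each element:
ReLU(-8.4) = 0
ReLU(3.5) = 3.5
ReLU(-9.6) = 0
ReLU(-8.1) = 0
ReLU(-0.8) = 0
ReLU(-5.2) = 0
Active neurons (>0): 1

1


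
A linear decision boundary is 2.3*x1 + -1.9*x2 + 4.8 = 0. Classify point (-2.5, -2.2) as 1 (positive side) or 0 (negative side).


Compute 2.3 * -2.5 + -1.9 * -2.2 + 4.8
= -5.75 + 4.18 + 4.8
= 3.23
Since 3.23 >= 0, the point is on the positive side.

1
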